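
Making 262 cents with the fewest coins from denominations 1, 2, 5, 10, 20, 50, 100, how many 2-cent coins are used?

Greedy: take as many of the largest coin as possible, then repeat with the remainder.
262 − 2×100→62 − 1×50→12 − 1×10→2 − 1×2→0
Count of 2: 1

1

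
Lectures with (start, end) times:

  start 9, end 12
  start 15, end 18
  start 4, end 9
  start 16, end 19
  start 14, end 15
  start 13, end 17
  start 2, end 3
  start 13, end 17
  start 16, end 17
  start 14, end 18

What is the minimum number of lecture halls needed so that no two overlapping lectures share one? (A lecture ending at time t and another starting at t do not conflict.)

6

The answer is the maximum number of intervals overlapping at any instant.
Events (time:±→running): 2:+→1 3:-→0 4:+→1 9:-→0 9:+→1 12:-→0 13:+→1 13:+→2 14:+→3 14:+→4 15:-→3 15:+→4 16:+→5 16:+→6 … peak 6.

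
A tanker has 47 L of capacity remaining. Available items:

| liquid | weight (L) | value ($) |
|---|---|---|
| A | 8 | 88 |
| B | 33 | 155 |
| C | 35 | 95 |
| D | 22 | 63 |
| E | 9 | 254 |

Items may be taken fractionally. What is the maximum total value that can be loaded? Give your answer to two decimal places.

482.91

Sort by value per unit weight and fill in that order.
Order: E (254/9=28.22) > A (88/8=11.00) > B (155/33=4.70) > D (63/22=2.86) > C (95/35=2.71)
Fill: take E (9 @ 254) → take A (8 @ 88) → take 30/33 of B → 140.91; 47/47 used.
Total value = 482.91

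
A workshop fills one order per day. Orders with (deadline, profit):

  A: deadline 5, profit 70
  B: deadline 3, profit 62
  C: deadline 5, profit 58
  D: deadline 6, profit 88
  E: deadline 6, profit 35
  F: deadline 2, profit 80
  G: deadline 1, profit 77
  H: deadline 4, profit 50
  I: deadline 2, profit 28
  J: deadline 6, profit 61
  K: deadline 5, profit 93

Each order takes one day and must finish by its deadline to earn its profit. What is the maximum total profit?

Profit order: K=93 D=88 F=80 G=77 A=70 B=62 J=61 C=58 H=50 E=35 I=28
Assign: K→slot 5, D→slot 6, F→slot 2, G→slot 1, A→slot 4, B→slot 3, J skipped, C skipped, H skipped, E skipped, I skipped.
Slots: [1:G] [2:F] [3:B] [4:A] [5:K] [6:D]
Profit = 77 + 80 + 62 + 70 + 93 + 88 = 470

470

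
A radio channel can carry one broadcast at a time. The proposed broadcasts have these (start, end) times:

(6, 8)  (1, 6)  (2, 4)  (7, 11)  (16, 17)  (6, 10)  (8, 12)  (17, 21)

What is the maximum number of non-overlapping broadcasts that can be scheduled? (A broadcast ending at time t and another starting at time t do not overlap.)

Greedy by earliest finish: after sorting by end time, pick each interval compatible with the last pick.
By end time: (2,4), (1,6), (6,8), (6,10), (7,11), (8,12), (16,17), (17,21).
Pick (2,4); next start ≥ 4 → (6,8); next start ≥ 8 → (8,12); next start ≥ 12 → (16,17); next start ≥ 17 → (17,21).
Selected 5 broadcasts.

5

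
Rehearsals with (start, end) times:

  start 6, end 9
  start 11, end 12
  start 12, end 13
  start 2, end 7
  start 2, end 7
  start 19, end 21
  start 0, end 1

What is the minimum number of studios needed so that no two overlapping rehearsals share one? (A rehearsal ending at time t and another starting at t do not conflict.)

starts: [0, 2, 2, 6, 11, 12, 19]
ends:   [1, 7, 7, 9, 12, 13, 21]
s0→1 e1→0 s2→1 s2→2 s6→3  — peak 3.

3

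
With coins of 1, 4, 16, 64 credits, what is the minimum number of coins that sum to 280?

7

280 − 4×64→24 − 1×16→8 − 2×4→0
Total coins = 4 + 1 + 2 = 7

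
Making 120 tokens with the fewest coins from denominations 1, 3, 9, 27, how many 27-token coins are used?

Use the largest denomination that fits, subtract, and repeat.
120 = 4×27 + 1×9 + 1×3
Count of 27: 4

4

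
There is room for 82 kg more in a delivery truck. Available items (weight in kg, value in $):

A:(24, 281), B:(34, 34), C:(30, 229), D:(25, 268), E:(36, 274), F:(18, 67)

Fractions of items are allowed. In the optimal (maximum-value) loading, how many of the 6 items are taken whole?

Sort by value per unit weight and fill in that order.
Order: A (281/24=11.71) > D (268/25=10.72) > C (229/30=7.63) > E (274/36=7.61) > F (67/18=3.72) > B (34/34=1.00)
Fill: take A (24 @ 281) → take D (25 @ 268) → take C (30 @ 229) → take 3/36 of E → 22.83; 82/82 used.
3 item(s) taken whole; one partial (take 3/36 of E).

3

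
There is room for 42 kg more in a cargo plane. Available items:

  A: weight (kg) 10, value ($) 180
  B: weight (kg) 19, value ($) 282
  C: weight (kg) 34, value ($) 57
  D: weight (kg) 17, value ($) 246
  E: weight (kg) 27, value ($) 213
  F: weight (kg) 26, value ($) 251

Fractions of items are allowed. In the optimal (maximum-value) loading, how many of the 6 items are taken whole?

Greedy by value/weight ratio, highest first.
Order: A (180/10=18.00) > B (282/19=14.84) > D (246/17=14.47) > F (251/26=9.65) > E (213/27=7.89) > C (57/34=1.68)
Fill: take A (10 @ 180) → take B (19 @ 282) → take 13/17 of D → 188.12; 42/42 used.
2 item(s) taken whole; one partial (take 13/17 of D).

2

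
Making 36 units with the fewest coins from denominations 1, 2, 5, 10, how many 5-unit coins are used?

36 − 3×10→6 − 1×5→1 − 1×1→0
Count of 5: 1

1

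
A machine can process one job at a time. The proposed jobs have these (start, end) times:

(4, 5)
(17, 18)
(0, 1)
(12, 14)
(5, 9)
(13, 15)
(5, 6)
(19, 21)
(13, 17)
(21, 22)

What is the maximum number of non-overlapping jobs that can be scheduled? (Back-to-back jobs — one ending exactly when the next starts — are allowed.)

Greedy by earliest finish: after sorting by end time, pick each interval compatible with the last pick.
Sorted by end: (0,1)  (4,5)  (5,6)  (5,9)  (12,14)  (13,15)  (13,17)  (17,18)  (19,21)  (21,22)
take (0,1); take (4,5); take (5,6); take (12,14); skip (13,15); skip (13,17); take (17,18); take (19,21); take (21,22).
Selected 7 jobs.

7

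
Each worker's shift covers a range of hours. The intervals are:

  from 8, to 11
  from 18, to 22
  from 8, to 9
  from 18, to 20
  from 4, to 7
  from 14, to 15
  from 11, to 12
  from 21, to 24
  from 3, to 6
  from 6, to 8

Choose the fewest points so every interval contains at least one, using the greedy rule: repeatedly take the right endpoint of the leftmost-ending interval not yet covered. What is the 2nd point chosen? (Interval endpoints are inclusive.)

Process intervals by earliest right end; each time one isn't hit yet, stab at its right endpoint.
Sorted: [3,6] [4,7] [6,8] [8,9] [8,11] [11,12] [14,15] [18,20] [18,22] [21,24]
{[3,6],[4,7],[6,8]} hit by 6; {[8,9],[8,11]} hit by 9; {[11,12]} hit by 12; {[14,15]} hit by 15; {[18,20],[18,22]} hit by 20; {[21,24]} hit by 24.
Points: 6, 9, 12, 15, 20, 24 (6 total).

9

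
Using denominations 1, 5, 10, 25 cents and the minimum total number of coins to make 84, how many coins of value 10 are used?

84 − 3×25→9 − 1×5→4 − 4×1→0
Count of 10: 0

0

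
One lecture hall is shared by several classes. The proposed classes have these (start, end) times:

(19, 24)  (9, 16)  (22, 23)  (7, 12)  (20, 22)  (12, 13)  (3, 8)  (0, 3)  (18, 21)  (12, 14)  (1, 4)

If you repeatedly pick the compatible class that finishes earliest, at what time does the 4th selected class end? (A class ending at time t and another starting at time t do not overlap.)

21

Sort by end time and greedily take each interval whose start is ≥ the last chosen end.
By end time: (0,3), (1,4), (3,8), (7,12), (12,13), (12,14), (9,16), (18,21), (20,22), (22,23), (19,24).
Pick (0,3); next start ≥ 3 → (3,8); next start ≥ 8 → (12,13); next start ≥ 13 → (18,21); next start ≥ 21 → (22,23).
Selected: (0,3) (3,8) (12,13) (18,21) (22,23)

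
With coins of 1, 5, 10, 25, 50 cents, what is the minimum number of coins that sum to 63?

5

63 − 1×50→13 − 1×10→3 − 3×1→0
Total coins = 1 + 1 + 3 = 5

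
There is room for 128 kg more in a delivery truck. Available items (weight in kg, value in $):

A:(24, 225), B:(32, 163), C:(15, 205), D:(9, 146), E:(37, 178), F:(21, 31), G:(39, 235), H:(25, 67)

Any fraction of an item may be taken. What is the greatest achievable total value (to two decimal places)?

Ratios (sorted): D 16.22, C 13.67, A 9.38, G 6.03, B 5.09, E 4.81, H 2.68, F 1.48
take D (9 @ 146); take C (15 @ 205); take A (24 @ 225); take G (39 @ 235); take B (32 @ 163); take 9/37 of E → 43.30. Capacity used 128/128.
Total value = 1017.30

1017.30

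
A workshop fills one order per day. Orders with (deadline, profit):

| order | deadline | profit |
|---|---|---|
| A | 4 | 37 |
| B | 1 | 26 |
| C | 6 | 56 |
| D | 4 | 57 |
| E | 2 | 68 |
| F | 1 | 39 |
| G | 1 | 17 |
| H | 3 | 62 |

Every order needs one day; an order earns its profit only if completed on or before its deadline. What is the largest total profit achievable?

282

By profit: E(d2,68), H(d3,62), D(d4,57), C(d6,56), F(d1,39), A(d4,37), B(d1,26), G(d1,17)
E→slot 2; H→slot 3; D→slot 4; C→slot 6; F→slot 1; A skipped; B skipped; G skipped.
Profit = 39 + 68 + 62 + 57 + 56 = 282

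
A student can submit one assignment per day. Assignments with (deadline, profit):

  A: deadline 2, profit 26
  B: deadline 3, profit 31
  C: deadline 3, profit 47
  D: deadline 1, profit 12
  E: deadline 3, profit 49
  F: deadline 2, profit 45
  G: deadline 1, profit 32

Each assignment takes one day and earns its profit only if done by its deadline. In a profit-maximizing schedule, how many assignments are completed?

3

Sort by profit descending; place each in the latest free slot ≤ its deadline.
By profit: E(d3,49), C(d3,47), F(d2,45), G(d1,32), B(d3,31), A(d2,26), D(d1,12)
E→slot 3; C→slot 2; F→slot 1; G skipped; B skipped; A skipped; D skipped.
3 of 7 scheduled.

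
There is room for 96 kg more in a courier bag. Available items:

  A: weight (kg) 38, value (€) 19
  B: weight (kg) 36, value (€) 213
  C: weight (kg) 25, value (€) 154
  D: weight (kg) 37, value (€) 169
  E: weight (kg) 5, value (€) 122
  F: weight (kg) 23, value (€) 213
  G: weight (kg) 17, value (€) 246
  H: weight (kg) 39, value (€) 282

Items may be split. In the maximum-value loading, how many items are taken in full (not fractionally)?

Greedy by value/weight ratio, highest first.
Order: E (122/5=24.40) > G (246/17=14.47) > F (213/23=9.26) > H (282/39=7.23) > C (154/25=6.16) > B (213/36=5.92) > D (169/37=4.57) > A (19/38=0.50)
Fill: take E (5 @ 122) → take G (17 @ 246) → take F (23 @ 213) → take H (39 @ 282) → take 12/25 of C → 73.92; 96/96 used.
4 item(s) taken whole; one partial (take 12/25 of C).

4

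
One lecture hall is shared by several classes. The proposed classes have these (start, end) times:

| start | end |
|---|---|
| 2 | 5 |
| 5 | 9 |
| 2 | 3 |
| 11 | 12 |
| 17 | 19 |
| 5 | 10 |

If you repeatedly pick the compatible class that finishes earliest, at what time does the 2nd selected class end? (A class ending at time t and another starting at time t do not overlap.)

9

Greedy by earliest finish: after sorting by end time, pick each interval compatible with the last pick.
By end time: (2,3), (2,5), (5,9), (5,10), (11,12), (17,19).
Pick (2,3); next start ≥ 3 → (5,9); next start ≥ 9 → (11,12); next start ≥ 12 → (17,19).
Selected: (2,3) (5,9) (11,12) (17,19)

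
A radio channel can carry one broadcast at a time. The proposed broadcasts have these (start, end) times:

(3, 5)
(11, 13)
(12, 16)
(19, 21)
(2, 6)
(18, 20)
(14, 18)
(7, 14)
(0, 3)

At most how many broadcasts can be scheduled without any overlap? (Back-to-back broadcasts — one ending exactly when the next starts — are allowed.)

Sort by end time and greedily take each interval whose start is ≥ the last chosen end.
By end time: (0,3), (3,5), (2,6), (11,13), (7,14), (12,16), (14,18), (18,20), (19,21).
Pick (0,3); next start ≥ 3 → (3,5); next start ≥ 5 → (11,13); next start ≥ 13 → (14,18); next start ≥ 18 → (18,20).
Selected 5 broadcasts.

5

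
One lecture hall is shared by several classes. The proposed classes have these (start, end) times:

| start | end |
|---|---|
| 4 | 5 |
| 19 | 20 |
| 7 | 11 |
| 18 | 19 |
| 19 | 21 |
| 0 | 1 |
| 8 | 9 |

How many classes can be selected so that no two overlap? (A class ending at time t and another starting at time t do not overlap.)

By end time: (0,1), (4,5), (8,9), (7,11), (18,19), (19,20), (19,21).
Pick (0,1); next start ≥ 1 → (4,5); next start ≥ 5 → (8,9); next start ≥ 9 → (18,19); next start ≥ 19 → (19,20).
Selected 5 classes.

5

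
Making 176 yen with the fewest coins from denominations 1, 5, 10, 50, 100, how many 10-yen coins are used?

2

Use the largest denomination that fits, subtract, and repeat.
176 − 1×100→76 − 1×50→26 − 2×10→6 − 1×5→1 − 1×1→0
Count of 10: 2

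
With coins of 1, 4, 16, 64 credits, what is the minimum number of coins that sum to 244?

7

Greedy: take as many of the largest coin as possible, then repeat with the remainder.
244 = 3×64 + 3×16 + 1×4
Total coins = 3 + 3 + 1 = 7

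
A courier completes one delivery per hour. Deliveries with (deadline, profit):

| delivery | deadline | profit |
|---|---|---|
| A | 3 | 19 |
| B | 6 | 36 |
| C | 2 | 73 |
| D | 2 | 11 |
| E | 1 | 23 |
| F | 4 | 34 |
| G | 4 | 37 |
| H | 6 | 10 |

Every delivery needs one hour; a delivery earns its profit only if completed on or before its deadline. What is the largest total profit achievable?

Take jobs in profit order; each goes to the latest open slot no later than its deadline.
By profit: C(d2,73), G(d4,37), B(d6,36), F(d4,34), E(d1,23), A(d3,19), D(d2,11), H(d6,10)
C→slot 2; G→slot 4; B→slot 6; F→slot 3; E→slot 1; A skipped; D skipped; H→slot 5.
Profit = 23 + 73 + 34 + 37 + 10 + 36 = 213

213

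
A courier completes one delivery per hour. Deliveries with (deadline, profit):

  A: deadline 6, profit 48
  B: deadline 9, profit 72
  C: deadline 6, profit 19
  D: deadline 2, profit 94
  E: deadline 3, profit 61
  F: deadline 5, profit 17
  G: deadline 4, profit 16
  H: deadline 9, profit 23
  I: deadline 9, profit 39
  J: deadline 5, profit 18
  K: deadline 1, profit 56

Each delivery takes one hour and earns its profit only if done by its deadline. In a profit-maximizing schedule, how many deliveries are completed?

Take jobs in profit order; each goes to the latest open slot no later than its deadline.
By profit: D(d2,94), B(d9,72), E(d3,61), K(d1,56), A(d6,48), I(d9,39), H(d9,23), C(d6,19), J(d5,18), F(d5,17), G(d4,16)
D→slot 2; B→slot 9; E→slot 3; K→slot 1; A→slot 6; I→slot 8; H→slot 7; C→slot 5; J→slot 4; F skipped; G skipped.
9 of 11 scheduled.

9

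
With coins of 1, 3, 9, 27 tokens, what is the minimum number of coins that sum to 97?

7

Use the largest denomination that fits, subtract, and repeat.
97 − 3×27→16 − 1×9→7 − 2×3→1 − 1×1→0
Total coins = 3 + 1 + 2 + 1 = 7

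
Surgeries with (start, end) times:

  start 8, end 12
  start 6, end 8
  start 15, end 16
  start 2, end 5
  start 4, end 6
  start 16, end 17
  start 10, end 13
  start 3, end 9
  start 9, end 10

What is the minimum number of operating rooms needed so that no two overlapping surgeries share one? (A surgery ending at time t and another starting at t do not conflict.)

Events (time:±→running): 2:+→1 3:+→2 4:+→3 … peak 3.

3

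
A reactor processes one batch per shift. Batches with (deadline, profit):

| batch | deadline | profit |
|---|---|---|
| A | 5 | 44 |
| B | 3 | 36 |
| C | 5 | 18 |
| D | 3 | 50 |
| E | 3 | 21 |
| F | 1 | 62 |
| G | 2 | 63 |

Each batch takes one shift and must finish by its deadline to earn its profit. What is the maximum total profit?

237

Sort by profit descending; place each in the latest free slot ≤ its deadline.
Profit order: G=63 F=62 D=50 A=44 B=36 E=21 C=18
Assign: G→slot 2, F→slot 1, D→slot 3, A→slot 5, B skipped, E skipped, C→slot 4.
Slots: [1:F] [2:G] [3:D] [4:C] [5:A]
Profit = 62 + 63 + 50 + 18 + 44 = 237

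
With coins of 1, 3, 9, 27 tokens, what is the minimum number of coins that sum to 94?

Use the largest denomination that fits, subtract, and repeat.
94 − 3×27→13 − 1×9→4 − 1×3→1 − 1×1→0
Total coins = 3 + 1 + 1 + 1 = 6

6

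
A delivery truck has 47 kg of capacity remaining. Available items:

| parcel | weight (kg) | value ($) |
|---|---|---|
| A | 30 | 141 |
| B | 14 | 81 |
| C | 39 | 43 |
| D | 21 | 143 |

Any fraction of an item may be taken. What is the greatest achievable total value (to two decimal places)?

Greedy by value/weight ratio, highest first.
Ratios (sorted): D 6.81, B 5.79, A 4.70, C 1.10
take D (21 @ 143); take B (14 @ 81); take 12/30 of A → 56.40. Capacity used 47/47.
Total value = 280.40

280.40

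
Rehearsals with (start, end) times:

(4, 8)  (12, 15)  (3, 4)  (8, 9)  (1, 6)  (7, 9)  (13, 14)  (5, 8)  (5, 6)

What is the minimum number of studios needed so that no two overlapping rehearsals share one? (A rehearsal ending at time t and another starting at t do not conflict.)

Count concurrent intervals with a sweep; the peak is the room count.
Events (time:±→running): 1:+→1 3:+→2 4:-→1 4:+→2 5:+→3 5:+→4 … peak 4.

4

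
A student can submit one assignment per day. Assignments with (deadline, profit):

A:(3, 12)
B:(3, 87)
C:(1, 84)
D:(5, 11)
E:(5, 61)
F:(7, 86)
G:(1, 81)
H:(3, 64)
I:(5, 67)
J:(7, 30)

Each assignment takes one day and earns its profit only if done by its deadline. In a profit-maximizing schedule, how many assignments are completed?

Take jobs in profit order; each goes to the latest open slot no later than its deadline.
By profit: B(d3,87), F(d7,86), C(d1,84), G(d1,81), I(d5,67), H(d3,64), E(d5,61), J(d7,30), A(d3,12), D(d5,11)
B→slot 3; F→slot 7; C→slot 1; G skipped; I→slot 5; H→slot 2; E→slot 4; J→slot 6; A skipped; D skipped.
7 of 10 scheduled.

7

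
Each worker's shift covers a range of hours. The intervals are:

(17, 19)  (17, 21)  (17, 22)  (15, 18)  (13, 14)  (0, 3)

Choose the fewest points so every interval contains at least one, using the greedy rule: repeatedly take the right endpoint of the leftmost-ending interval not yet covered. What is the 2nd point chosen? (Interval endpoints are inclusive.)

14

Sorted: [0,3] [13,14] [15,18] [17,19] [17,21] [17,22]
{[0,3]} hit by 3; {[13,14]} hit by 14; {[15,18],[17,19],[17,21],[17,22]} hit by 18.
Points: 3, 14, 18 (3 total).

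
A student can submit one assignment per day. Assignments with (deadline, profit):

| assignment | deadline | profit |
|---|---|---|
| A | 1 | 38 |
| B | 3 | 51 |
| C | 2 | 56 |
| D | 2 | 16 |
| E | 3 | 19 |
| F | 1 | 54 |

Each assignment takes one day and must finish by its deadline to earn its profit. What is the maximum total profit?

Sort by profit descending; place each in the latest free slot ≤ its deadline.
By profit: C(d2,56), F(d1,54), B(d3,51), A(d1,38), E(d3,19), D(d2,16)
C→slot 2; F→slot 1; B→slot 3; A skipped; E skipped; D skipped.
Profit = 54 + 56 + 51 = 161

161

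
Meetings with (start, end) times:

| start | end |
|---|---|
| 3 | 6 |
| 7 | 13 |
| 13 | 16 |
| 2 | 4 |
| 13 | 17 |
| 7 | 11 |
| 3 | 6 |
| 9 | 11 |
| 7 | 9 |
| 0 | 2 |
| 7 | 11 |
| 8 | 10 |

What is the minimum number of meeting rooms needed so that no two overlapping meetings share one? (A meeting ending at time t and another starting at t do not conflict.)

starts: [0, 2, 3, 3, 7, 7, 7, 7, 8, 9, 13, 13]
ends:   [2, 4, 6, 6, 9, 10, 11, 11, 11, 13, 16, 17]
s0→1 e2→0 s2→1 s3→2 s3→3 e4→2 e6→1 e6→0 s7→1 s7→2 s7→3 s7→4 s8→5  — peak 5.

5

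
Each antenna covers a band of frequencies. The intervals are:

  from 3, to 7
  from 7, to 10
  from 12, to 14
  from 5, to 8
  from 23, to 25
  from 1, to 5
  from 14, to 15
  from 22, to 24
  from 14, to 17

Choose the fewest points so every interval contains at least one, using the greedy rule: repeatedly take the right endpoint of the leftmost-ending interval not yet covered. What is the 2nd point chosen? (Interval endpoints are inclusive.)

10

Sort by right endpoint; whenever an interval is uncovered, place a point at its right end.
Sorted: [1,5] [3,7] [5,8] [7,10] [12,14] [14,15] [14,17] [22,24] [23,25]
{[1,5],[3,7],[5,8]} hit by 5; {[7,10]} hit by 10; {[12,14],[14,15],[14,17]} hit by 14; {[22,24],[23,25]} hit by 24.
Points: 5, 10, 14, 24 (4 total).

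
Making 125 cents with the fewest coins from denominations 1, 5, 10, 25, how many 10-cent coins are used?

125 − 5×25→0
Count of 10: 0

0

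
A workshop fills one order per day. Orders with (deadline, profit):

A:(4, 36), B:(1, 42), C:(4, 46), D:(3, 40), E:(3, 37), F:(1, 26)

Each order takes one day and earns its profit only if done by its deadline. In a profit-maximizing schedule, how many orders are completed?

By profit: C(d4,46), B(d1,42), D(d3,40), E(d3,37), A(d4,36), F(d1,26)
C→slot 4; B→slot 1; D→slot 3; E→slot 2; A skipped; F skipped.
4 of 6 scheduled.

4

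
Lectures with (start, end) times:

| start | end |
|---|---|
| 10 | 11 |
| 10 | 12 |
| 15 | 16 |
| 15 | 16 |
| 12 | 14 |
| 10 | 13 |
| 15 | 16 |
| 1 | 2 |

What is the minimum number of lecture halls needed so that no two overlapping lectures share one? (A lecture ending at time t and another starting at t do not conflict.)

starts: [1, 10, 10, 10, 12, 15, 15, 15]
ends:   [2, 11, 12, 13, 14, 16, 16, 16]
s1→1 e2→0 s10→1 s10→2 s10→3  — peak 3.

3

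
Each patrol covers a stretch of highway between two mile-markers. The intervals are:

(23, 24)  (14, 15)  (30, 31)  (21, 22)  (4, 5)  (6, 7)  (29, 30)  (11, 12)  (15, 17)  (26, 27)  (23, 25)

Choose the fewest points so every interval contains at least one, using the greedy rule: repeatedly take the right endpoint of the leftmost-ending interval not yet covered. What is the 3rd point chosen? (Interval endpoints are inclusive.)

12

Sort by right endpoint; whenever an interval is uncovered, place a point at its right end.
Sorted: [4,5] [6,7] [11,12] [14,15] [15,17] [21,22] [23,24] [23,25] [26,27] [29,30] [30,31]
{[4,5]} hit by 5; {[6,7]} hit by 7; {[11,12]} hit by 12; {[14,15],[15,17]} hit by 15; {[21,22]} hit by 22; {[23,24],[23,25]} hit by 24; {[26,27]} hit by 27; {[29,30],[30,31]} hit by 30.
Points: 5, 7, 12, 15, 22, 24, 27, 30 (8 total).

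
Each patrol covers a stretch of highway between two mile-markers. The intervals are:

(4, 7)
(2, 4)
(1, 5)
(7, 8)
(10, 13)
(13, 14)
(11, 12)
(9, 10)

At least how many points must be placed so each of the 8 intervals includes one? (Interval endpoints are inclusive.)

Sorted: [2,4] [1,5] [4,7] [7,8] [9,10] [11,12] [10,13] [13,14]
{[2,4],[1,5],[4,7]} hit by 4; {[7,8]} hit by 8; {[9,10]} hit by 10; {[11,12],[10,13]} hit by 12; {[13,14]} hit by 14.
Points: 4, 8, 10, 12, 14 (5 total).

5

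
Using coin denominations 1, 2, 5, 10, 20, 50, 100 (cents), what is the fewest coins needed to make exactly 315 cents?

5

315 − 3×100→15 − 1×10→5 − 1×5→0
Total coins = 3 + 1 + 1 = 5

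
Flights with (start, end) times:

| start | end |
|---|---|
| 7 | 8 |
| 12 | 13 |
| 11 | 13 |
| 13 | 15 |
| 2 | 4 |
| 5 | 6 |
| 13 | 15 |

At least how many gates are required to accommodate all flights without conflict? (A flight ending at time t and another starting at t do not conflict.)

Events (time:±→running): 2:+→1 4:-→0 5:+→1 6:-→0 7:+→1 8:-→0 11:+→1 12:+→2 … peak 2.

2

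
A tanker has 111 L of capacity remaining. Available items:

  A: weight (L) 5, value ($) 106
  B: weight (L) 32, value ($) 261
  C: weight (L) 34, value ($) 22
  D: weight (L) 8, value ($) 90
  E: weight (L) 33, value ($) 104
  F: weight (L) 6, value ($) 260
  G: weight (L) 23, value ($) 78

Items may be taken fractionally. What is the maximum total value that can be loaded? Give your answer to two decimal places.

901.59

Greedy by value/weight ratio, highest first.
Order: F (260/6=43.33) > A (106/5=21.20) > D (90/8=11.25) > B (261/32=8.16) > G (78/23=3.39) > E (104/33=3.15) > C (22/34=0.65)
Fill: take F (6 @ 260) → take A (5 @ 106) → take D (8 @ 90) → take B (32 @ 261) → take G (23 @ 78) → take E (33 @ 104) → take 4/34 of C → 2.59; 111/111 used.
Total value = 901.59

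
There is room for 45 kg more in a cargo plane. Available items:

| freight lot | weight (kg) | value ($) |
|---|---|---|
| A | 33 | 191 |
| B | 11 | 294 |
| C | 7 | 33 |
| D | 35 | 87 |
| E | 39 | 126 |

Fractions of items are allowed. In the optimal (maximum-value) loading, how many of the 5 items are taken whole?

Order: B (294/11=26.73) > A (191/33=5.79) > C (33/7=4.71) > E (126/39=3.23) > D (87/35=2.49)
Fill: take B (11 @ 294) → take A (33 @ 191) → take 1/7 of C → 4.71; 45/45 used.
2 item(s) taken whole; one partial (take 1/7 of C).

2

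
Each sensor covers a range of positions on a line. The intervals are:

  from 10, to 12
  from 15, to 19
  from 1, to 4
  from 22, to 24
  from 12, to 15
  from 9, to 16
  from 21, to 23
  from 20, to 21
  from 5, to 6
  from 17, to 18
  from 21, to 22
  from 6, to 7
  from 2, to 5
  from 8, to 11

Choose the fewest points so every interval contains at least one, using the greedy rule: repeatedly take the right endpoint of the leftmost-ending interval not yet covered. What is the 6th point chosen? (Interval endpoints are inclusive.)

Sort by right endpoint; whenever an interval is uncovered, place a point at its right end.
Sorted: [1,4] [2,5] [5,6] [6,7] [8,11] [10,12] [12,15] [9,16] [17,18] [15,19] [20,21] [21,22] [21,23] [22,24]
{[1,4],[2,5]} hit by 4; {[5,6],[6,7]} hit by 6; {[8,11],[10,12]} hit by 11; {[12,15],[9,16]} hit by 15; {[17,18],[15,19]} hit by 18; {[20,21],[21,22],[21,23]} hit by 21; {[22,24]} hit by 24.
Points: 4, 6, 11, 15, 18, 21, 24 (7 total).

21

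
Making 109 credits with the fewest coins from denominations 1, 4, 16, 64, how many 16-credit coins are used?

2

Use the largest denomination that fits, subtract, and repeat.
109 − 1×64→45 − 2×16→13 − 3×4→1 − 1×1→0
Count of 16: 2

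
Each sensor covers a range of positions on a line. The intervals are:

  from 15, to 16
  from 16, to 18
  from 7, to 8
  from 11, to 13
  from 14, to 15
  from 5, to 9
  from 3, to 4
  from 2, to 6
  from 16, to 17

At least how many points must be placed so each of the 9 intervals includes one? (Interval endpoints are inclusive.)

5

By right end: [3,4]  [2,6]  [7,8]  [5,9]  [11,13]  [14,15]  [15,16]  [16,17]  [16,18]
[3,4] uncovered → point at 4; [7,8] uncovered → point at 8; [11,13] uncovered → point at 13; [14,15] uncovered → point at 15; [16,17] uncovered → point at 17.
Points: 4, 8, 13, 15, 17 (5 total).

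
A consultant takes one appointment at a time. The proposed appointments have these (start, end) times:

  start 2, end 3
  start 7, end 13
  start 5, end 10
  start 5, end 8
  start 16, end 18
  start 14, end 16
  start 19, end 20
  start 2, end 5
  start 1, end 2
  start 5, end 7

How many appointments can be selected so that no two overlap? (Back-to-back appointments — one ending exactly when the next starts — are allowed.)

7

Sort by end time and greedily take each interval whose start is ≥ the last chosen end.
By end time: (1,2), (2,3), (2,5), (5,7), (5,8), (5,10), (7,13), (14,16), (16,18), (19,20).
Pick (1,2); next start ≥ 2 → (2,3); next start ≥ 3 → (5,7); next start ≥ 7 → (7,13); next start ≥ 13 → (14,16); next start ≥ 16 → (16,18); next start ≥ 18 → (19,20).
Selected 7 appointments.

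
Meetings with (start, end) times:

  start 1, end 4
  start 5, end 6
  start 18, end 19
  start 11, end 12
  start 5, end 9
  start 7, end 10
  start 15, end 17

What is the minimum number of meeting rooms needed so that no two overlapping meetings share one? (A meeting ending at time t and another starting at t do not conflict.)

Count concurrent intervals with a sweep; the peak is the room count.
starts: [1, 5, 5, 7, 11, 15, 18]
ends:   [4, 6, 9, 10, 12, 17, 19]
s1→1 e4→0 s5→1 s5→2  — peak 2.

2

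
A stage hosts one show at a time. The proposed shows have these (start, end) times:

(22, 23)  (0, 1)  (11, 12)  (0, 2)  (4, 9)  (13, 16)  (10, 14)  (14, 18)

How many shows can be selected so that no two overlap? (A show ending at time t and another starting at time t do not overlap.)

5

Sort by end time and greedily take each interval whose start is ≥ the last chosen end.
By end time: (0,1), (0,2), (4,9), (11,12), (10,14), (13,16), (14,18), (22,23).
Pick (0,1); next start ≥ 1 → (4,9); next start ≥ 9 → (11,12); next start ≥ 12 → (13,16); next start ≥ 16 → (22,23).
Selected 5 shows.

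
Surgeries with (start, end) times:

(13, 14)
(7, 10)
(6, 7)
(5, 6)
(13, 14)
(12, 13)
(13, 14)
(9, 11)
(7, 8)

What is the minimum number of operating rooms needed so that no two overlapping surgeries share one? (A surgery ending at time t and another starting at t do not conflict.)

The answer is the maximum number of intervals overlapping at any instant.
Events (time:±→running): 5:+→1 6:-→0 6:+→1 7:-→0 7:+→1 7:+→2 8:-→1 9:+→2 10:-→1 11:-→0 12:+→1 13:-→0 13:+→1 13:+→2 13:+→3 … peak 3.

3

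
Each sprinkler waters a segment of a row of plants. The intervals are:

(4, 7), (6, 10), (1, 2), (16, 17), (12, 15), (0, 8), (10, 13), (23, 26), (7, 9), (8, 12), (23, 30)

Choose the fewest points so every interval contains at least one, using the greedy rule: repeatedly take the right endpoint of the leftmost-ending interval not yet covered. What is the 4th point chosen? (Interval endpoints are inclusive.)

17

Sort by right endpoint; whenever an interval is uncovered, place a point at its right end.
By right end: [1,2]  [4,7]  [0,8]  [7,9]  [6,10]  [8,12]  [10,13]  [12,15]  [16,17]  [23,26]  [23,30]
[1,2] uncovered → point at 2; [4,7] uncovered → point at 7; [8,12] uncovered → point at 12; [16,17] uncovered → point at 17; [23,26] uncovered → point at 26.
Points: 2, 7, 12, 17, 26 (5 total).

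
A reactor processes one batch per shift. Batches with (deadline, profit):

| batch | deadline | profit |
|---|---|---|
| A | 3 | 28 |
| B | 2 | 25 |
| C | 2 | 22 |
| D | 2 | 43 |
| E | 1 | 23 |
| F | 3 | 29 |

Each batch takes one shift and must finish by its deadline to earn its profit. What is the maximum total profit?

100

Sort by profit descending; place each in the latest free slot ≤ its deadline.
By profit: D(d2,43), F(d3,29), A(d3,28), B(d2,25), E(d1,23), C(d2,22)
D→slot 2; F→slot 3; A→slot 1; B skipped; E skipped; C skipped.
Profit = 28 + 43 + 29 = 100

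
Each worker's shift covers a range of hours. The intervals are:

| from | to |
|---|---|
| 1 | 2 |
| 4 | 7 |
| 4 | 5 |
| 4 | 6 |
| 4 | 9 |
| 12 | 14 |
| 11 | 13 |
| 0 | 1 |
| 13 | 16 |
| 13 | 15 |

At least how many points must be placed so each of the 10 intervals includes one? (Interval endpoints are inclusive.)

3

Process intervals by earliest right end; each time one isn't hit yet, stab at its right endpoint.
Sorted: [0,1] [1,2] [4,5] [4,6] [4,7] [4,9] [11,13] [12,14] [13,15] [13,16]
{[0,1],[1,2]} hit by 1; {[4,5],[4,6],[4,7],[4,9]} hit by 5; {[11,13],[12,14],[13,15],[13,16]} hit by 13.
Points: 1, 5, 13 (3 total).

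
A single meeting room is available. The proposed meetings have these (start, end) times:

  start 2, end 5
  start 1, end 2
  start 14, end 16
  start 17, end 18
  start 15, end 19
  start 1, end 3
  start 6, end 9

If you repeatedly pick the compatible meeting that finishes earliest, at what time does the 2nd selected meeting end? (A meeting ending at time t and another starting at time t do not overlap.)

5

Order by finish time; keep every interval that doesn't clash with the previous kept one.
Sorted by end: (1,2)  (1,3)  (2,5)  (6,9)  (14,16)  (17,18)  (15,19)
take (1,2); take (2,5); take (6,9); take (14,16); take (17,18).
Selected: (1,2) (2,5) (6,9) (14,16) (17,18)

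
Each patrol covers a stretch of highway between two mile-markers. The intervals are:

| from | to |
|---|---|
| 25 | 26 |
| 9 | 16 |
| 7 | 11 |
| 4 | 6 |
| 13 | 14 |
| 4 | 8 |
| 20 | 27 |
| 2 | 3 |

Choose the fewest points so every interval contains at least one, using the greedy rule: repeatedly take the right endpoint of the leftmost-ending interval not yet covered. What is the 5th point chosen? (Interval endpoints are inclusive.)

Sort by right endpoint; whenever an interval is uncovered, place a point at its right end.
By right end: [2,3]  [4,6]  [4,8]  [7,11]  [13,14]  [9,16]  [25,26]  [20,27]
[2,3] uncovered → point at 3; [4,6] uncovered → point at 6; [7,11] uncovered → point at 11; [13,14] uncovered → point at 14; [25,26] uncovered → point at 26.
Points: 3, 6, 11, 14, 26 (5 total).

26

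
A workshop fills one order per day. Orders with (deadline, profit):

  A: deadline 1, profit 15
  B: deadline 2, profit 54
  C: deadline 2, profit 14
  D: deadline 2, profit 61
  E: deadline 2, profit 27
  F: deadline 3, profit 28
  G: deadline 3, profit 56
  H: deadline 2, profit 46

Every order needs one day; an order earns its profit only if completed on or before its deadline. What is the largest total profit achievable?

By profit: D(d2,61), G(d3,56), B(d2,54), H(d2,46), F(d3,28), E(d2,27), A(d1,15), C(d2,14)
D→slot 2; G→slot 3; B→slot 1; H skipped; F skipped; E skipped; A skipped; C skipped.
Profit = 54 + 61 + 56 = 171

171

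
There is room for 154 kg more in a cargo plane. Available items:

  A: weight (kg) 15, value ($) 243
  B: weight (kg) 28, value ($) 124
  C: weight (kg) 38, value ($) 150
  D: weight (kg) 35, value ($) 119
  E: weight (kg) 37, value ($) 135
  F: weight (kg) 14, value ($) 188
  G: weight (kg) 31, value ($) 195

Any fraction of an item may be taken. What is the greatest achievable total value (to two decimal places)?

Sort by value per unit weight and fill in that order.
Order: A (243/15=16.20) > F (188/14=13.43) > G (195/31=6.29) > B (124/28=4.43) > C (150/38=3.95) > E (135/37=3.65) > D (119/35=3.40)
Fill: take A (15 @ 243) → take F (14 @ 188) → take G (31 @ 195) → take B (28 @ 124) → take C (38 @ 150) → take 28/37 of E → 102.16; 154/154 used.
Total value = 1002.16

1002.16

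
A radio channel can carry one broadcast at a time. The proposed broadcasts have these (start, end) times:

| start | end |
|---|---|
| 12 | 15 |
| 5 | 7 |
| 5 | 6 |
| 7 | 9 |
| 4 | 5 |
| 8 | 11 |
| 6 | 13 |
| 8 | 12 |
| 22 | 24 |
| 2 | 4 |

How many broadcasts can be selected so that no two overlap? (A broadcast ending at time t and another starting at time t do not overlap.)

6

By end time: (2,4), (4,5), (5,6), (5,7), (7,9), (8,11), (8,12), (6,13), (12,15), (22,24).
Pick (2,4); next start ≥ 4 → (4,5); next start ≥ 5 → (5,6); next start ≥ 6 → (7,9); next start ≥ 9 → (12,15); next start ≥ 15 → (22,24).
Selected 6 broadcasts.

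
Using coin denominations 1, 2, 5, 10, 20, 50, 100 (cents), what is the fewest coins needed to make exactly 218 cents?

Greedy: take as many of the largest coin as possible, then repeat with the remainder.
218 = 2×100 + 1×10 + 1×5 + 1×2 + 1×1
Total coins = 2 + 1 + 1 + 1 + 1 = 6

6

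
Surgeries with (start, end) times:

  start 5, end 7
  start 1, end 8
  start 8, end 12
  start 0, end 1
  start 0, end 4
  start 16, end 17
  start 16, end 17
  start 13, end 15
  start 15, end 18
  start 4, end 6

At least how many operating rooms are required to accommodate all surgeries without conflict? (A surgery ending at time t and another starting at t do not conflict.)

3

starts: [0, 0, 1, 4, 5, 8, 13, 15, 16, 16]
ends:   [1, 4, 6, 7, 8, 12, 15, 17, 17, 18]
s0→1 s0→2 e1→1 s1→2 e4→1 s4→2 s5→3  — peak 3.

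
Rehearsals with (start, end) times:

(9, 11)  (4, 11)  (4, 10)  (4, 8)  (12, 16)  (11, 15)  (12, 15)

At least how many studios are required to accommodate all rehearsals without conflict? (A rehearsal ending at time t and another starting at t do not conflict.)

Count concurrent intervals with a sweep; the peak is the room count.
starts: [4, 4, 4, 9, 11, 12, 12]
ends:   [8, 10, 11, 11, 15, 15, 16]
s4→1 s4→2 s4→3  — peak 3.

3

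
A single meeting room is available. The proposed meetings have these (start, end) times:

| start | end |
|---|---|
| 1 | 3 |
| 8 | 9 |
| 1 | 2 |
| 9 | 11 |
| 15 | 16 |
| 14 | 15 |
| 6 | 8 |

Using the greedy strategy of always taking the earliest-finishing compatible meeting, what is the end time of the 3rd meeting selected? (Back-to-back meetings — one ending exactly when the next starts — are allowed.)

Greedy by earliest finish: after sorting by end time, pick each interval compatible with the last pick.
Sorted by end: (1,2)  (1,3)  (6,8)  (8,9)  (9,11)  (14,15)  (15,16)
take (1,2); skip (1,3); take (6,8); take (8,9); take (9,11); take (14,15); take (15,16).
Selected: (1,2) (6,8) (8,9) (9,11) (14,15) (15,16)

9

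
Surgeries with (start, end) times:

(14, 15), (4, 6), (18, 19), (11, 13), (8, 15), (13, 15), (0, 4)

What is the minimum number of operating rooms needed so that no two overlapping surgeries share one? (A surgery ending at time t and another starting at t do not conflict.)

3

starts: [0, 4, 8, 11, 13, 14, 18]
ends:   [4, 6, 13, 15, 15, 15, 19]
s0→1 e4→0 s4→1 e6→0 s8→1 s11→2 e13→1 s13→2 s14→3  — peak 3.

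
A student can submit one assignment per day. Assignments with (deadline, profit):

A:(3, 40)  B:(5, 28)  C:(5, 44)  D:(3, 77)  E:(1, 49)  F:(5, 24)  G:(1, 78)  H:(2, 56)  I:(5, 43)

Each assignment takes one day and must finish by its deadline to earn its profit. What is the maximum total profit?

By profit: G(d1,78), D(d3,77), H(d2,56), E(d1,49), C(d5,44), I(d5,43), A(d3,40), B(d5,28), F(d5,24)
G→slot 1; D→slot 3; H→slot 2; E skipped; C→slot 5; I→slot 4; A skipped; B skipped; F skipped.
Profit = 78 + 56 + 77 + 43 + 44 = 298

298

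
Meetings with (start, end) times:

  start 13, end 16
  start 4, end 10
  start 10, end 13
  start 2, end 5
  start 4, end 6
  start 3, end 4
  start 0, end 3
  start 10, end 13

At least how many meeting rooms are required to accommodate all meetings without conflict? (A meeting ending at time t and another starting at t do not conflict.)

starts: [0, 2, 3, 4, 4, 10, 10, 13]
ends:   [3, 4, 5, 6, 10, 13, 13, 16]
s0→1 s2→2 e3→1 s3→2 e4→1 s4→2 s4→3  — peak 3.

3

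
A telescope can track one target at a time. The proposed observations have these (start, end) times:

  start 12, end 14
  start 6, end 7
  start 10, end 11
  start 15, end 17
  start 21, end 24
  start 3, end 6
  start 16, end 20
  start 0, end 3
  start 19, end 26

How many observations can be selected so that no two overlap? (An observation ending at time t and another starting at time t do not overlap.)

7

Sort by end time and greedily take each interval whose start is ≥ the last chosen end.
By end time: (0,3), (3,6), (6,7), (10,11), (12,14), (15,17), (16,20), (21,24), (19,26).
Pick (0,3); next start ≥ 3 → (3,6); next start ≥ 6 → (6,7); next start ≥ 7 → (10,11); next start ≥ 11 → (12,14); next start ≥ 14 → (15,17); next start ≥ 17 → (21,24).
Selected 7 observations.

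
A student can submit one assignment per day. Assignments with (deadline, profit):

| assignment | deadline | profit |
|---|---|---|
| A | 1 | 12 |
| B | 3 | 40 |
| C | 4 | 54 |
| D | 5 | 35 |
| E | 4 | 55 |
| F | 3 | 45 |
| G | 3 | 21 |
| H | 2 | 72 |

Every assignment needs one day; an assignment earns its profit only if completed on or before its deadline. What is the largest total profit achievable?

Take jobs in profit order; each goes to the latest open slot no later than its deadline.
Profit order: H=72 E=55 C=54 F=45 B=40 D=35 G=21 A=12
Assign: H→slot 2, E→slot 4, C→slot 3, F→slot 1, B skipped, D→slot 5, G skipped, A skipped.
Slots: [1:F] [2:H] [3:C] [4:E] [5:D]
Profit = 45 + 72 + 54 + 55 + 35 = 261

261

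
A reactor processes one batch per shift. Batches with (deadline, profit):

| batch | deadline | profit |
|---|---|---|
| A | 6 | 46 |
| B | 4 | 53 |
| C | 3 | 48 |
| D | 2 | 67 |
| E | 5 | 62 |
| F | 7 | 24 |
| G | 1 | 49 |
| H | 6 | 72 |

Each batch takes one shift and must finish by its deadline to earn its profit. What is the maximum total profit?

375

Sort by profit descending; place each in the latest free slot ≤ its deadline.
By profit: H(d6,72), D(d2,67), E(d5,62), B(d4,53), G(d1,49), C(d3,48), A(d6,46), F(d7,24)
H→slot 6; D→slot 2; E→slot 5; B→slot 4; G→slot 1; C→slot 3; A skipped; F→slot 7.
Profit = 49 + 67 + 48 + 53 + 62 + 72 + 24 = 375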